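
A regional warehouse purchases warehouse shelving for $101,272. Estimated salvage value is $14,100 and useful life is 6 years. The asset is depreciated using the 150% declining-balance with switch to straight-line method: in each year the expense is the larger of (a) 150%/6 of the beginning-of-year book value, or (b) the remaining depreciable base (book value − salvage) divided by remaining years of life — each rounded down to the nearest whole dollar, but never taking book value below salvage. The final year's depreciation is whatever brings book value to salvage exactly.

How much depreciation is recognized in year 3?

Depreciable base = $101,272 − $14,100 = $87,172.
Year 1: DB = ⌊$101,272 × 150%/6⌋ = $25,318; SL = ⌊$87,172/6⌋ = $14,528 → take DB $25,318. Book value $75,954.
Year 2: DB = ⌊$75,954 × 150%/6⌋ = $18,988; SL = ⌊$61,854/5⌋ = $12,370 → take DB $18,988. Book value $56,966.
Year 3: DB = ⌊$56,966 × 150%/6⌋ = $14,241; SL = ⌊$42,866/4⌋ = $10,716 → take DB $14,241. Book value $42,725.

$14,241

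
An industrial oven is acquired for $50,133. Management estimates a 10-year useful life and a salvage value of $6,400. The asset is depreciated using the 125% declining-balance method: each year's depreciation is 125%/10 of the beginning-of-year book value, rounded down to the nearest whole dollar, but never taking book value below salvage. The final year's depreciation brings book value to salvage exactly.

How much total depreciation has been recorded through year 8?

Depreciable base = $50,133 − $6,400 = $43,733.
Year 1: ⌊$50,133 × 125%/10⌋ = $6,266. Book value $43,867.
Year 2: ⌊$43,867 × 125%/10⌋ = $5,483. Book value $38,384.
Year 3: ⌊$38,384 × 125%/10⌋ = $4,798. Book value $33,586.
Year 4: ⌊$33,586 × 125%/10⌋ = $4,198. Book value $29,388.
Year 5: ⌊$29,388 × 125%/10⌋ = $3,673. Book value $25,715.
Year 6: ⌊$25,715 × 125%/10⌋ = $3,214. Book value $22,501.
Year 7: ⌊$22,501 × 125%/10⌋ = $2,812. Book value $19,689.
Year 8: ⌊$19,689 × 125%/10⌋ = $2,461. Book value $17,228.
Accumulated through year 8 = $50,133 − $17,228 = $32,905.

$32,905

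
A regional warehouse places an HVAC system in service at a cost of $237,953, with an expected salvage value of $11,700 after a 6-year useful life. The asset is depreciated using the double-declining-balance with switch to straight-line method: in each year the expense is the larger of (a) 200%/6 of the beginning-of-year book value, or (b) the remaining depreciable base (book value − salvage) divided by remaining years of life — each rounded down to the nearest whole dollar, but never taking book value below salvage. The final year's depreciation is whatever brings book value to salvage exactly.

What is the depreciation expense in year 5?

$17,652

Depreciable base = $237,953 − $11,700 = $226,253.
Year 1: DB = ⌊$237,953 × 200%/6⌋ = $79,317; SL = ⌊$226,253/6⌋ = $37,708 → take DB $79,317. Book value $158,636.
Year 2: DB = ⌊$158,636 × 200%/6⌋ = $52,878; SL = ⌊$146,936/5⌋ = $29,387 → take DB $52,878. Book value $105,758.
Year 3: DB = ⌊$105,758 × 200%/6⌋ = $35,252; SL = ⌊$94,058/4⌋ = $23,514 → take DB $35,252. Book value $70,506.
Year 4: DB = ⌊$70,506 × 200%/6⌋ = $23,502; SL = ⌊$58,806/3⌋ = $19,602 → take DB $23,502. Book value $47,004.
Year 5: DB = ⌊$47,004 × 200%/6⌋ = $15,668; SL = ⌊$35,304/2⌋ = $17,652 → take SL $17,652. Book value $29,352.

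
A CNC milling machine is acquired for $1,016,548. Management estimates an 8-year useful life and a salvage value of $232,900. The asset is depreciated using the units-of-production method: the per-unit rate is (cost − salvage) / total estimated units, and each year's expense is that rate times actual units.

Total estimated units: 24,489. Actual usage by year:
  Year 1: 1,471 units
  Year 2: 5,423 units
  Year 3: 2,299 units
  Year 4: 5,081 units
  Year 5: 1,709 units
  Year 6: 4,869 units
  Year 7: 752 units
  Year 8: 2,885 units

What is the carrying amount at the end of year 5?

$505,092

Depreciable base = $1,016,548 − $232,900 = $783,648.
Rate = $783,648 / 24,489 units = $32 per unit.
Year 1: 1,471 × $32 = $47,072. Book value $969,476.
Year 2: 5,423 × $32 = $173,536. Book value $795,940.
Year 3: 2,299 × $32 = $73,568. Book value $722,372.
Year 4: 5,081 × $32 = $162,592. Book value $559,780.
Year 5: 1,709 × $32 = $54,688. Book value $505,092.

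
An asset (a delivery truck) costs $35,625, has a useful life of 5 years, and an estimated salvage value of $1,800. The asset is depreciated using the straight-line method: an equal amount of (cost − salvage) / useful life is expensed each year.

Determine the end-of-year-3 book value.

$15,330

Depreciable base = $35,625 − $1,800 = $33,825.
Annual expense = $33,825 / 5 = $6,765.
End of year 1: book value $28,860.
End of year 2: book value $22,095.
End of year 3: book value $15,330.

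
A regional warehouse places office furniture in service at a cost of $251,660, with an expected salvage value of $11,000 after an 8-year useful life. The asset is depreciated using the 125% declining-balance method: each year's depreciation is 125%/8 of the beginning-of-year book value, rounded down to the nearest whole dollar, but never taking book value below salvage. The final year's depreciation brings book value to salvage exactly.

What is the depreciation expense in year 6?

$16,815

Depreciable base = $251,660 − $11,000 = $240,660.
Year 1: ⌊$251,660 × 125%/8⌋ = $39,321. Book value $212,339.
Year 2: ⌊$212,339 × 125%/8⌋ = $33,177. Book value $179,162.
Year 3: ⌊$179,162 × 125%/8⌋ = $27,994. Book value $151,168.
Year 4: ⌊$151,168 × 125%/8⌋ = $23,620. Book value $127,548.
Year 5: ⌊$127,548 × 125%/8⌋ = $19,929. Book value $107,619.
Year 6: ⌊$107,619 × 125%/8⌋ = $16,815. Book value $90,804.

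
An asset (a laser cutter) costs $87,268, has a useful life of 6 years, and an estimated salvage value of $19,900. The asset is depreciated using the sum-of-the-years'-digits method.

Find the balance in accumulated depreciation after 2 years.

Depreciable base = $87,268 − $19,900 = $67,368.
Sum of the years' digits = 6+5+4+3+2+1 = 21.
Year 1: $67,368 × 6/21 = $19,248. Book value $68,020.
Year 2: $67,368 × 5/21 = $16,040. Book value $51,980.
Accumulated through year 2 = $87,268 − $51,980 = $35,288.

$35,288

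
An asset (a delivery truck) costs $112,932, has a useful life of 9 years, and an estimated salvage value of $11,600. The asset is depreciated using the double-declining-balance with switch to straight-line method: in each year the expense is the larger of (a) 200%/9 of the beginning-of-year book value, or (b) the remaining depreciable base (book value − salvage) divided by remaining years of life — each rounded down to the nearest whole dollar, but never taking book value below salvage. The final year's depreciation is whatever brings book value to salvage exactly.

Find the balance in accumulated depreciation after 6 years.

Depreciable base = $112,932 − $11,600 = $101,332.
Year 1: DB = ⌊$112,932 × 200%/9⌋ = $25,096; SL = ⌊$101,332/9⌋ = $11,259 → take DB $25,096. Book value $87,836.
Year 2: DB = ⌊$87,836 × 200%/9⌋ = $19,519; SL = ⌊$76,236/8⌋ = $9,529 → take DB $19,519. Book value $68,317.
Year 3: DB = ⌊$68,317 × 200%/9⌋ = $15,181; SL = ⌊$56,717/7⌋ = $8,102 → take DB $15,181. Book value $53,136.
Year 4: DB = ⌊$53,136 × 200%/9⌋ = $11,808; SL = ⌊$41,536/6⌋ = $6,922 → take DB $11,808. Book value $41,328.
Year 5: DB = ⌊$41,328 × 200%/9⌋ = $9,184; SL = ⌊$29,728/5⌋ = $5,945 → take DB $9,184. Book value $32,144.
Year 6: DB = ⌊$32,144 × 200%/9⌋ = $7,143; SL = ⌊$20,544/4⌋ = $5,136 → take DB $7,143. Book value $25,001.
Accumulated through year 6 = $112,932 − $25,001 = $87,931.

$87,931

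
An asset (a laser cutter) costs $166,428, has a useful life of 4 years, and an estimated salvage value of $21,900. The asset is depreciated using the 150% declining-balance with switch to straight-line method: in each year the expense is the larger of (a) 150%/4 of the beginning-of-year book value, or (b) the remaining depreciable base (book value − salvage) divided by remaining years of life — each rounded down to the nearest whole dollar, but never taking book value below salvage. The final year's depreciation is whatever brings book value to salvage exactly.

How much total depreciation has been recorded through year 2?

Depreciable base = $166,428 − $21,900 = $144,528.
Year 1: DB = ⌊$166,428 × 150%/4⌋ = $62,410; SL = ⌊$144,528/4⌋ = $36,132 → take DB $62,410. Book value $104,018.
Year 2: DB = ⌊$104,018 × 150%/4⌋ = $39,006; SL = ⌊$82,118/3⌋ = $27,372 → take DB $39,006. Book value $65,012.
Accumulated through year 2 = $166,428 − $65,012 = $101,416.

$101,416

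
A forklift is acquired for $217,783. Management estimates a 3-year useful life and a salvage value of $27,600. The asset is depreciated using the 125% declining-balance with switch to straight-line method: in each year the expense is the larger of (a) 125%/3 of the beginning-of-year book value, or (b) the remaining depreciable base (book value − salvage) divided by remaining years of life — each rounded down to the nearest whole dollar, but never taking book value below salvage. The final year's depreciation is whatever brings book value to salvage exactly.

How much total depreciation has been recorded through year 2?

$143,675

Depreciable base = $217,783 − $27,600 = $190,183.
Year 1: DB = ⌊$217,783 × 125%/3⌋ = $90,742; SL = ⌊$190,183/3⌋ = $63,394 → take DB $90,742. Book value $127,041.
Year 2: DB = ⌊$127,041 × 125%/3⌋ = $52,933; SL = ⌊$99,441/2⌋ = $49,720 → take DB $52,933. Book value $74,108.
Accumulated through year 2 = $217,783 − $74,108 = $143,675.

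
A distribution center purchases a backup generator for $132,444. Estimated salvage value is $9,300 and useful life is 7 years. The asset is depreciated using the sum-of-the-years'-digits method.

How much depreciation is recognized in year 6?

$8,796

Depreciable base = $132,444 − $9,300 = $123,144.
Sum of the years' digits = 7+6+5+4+3+2+1 = 28.
Year 1: $123,144 × 7/28 = $30,786. Book value $101,658.
Year 2: $123,144 × 6/28 = $26,388. Book value $75,270.
Year 3: $123,144 × 5/28 = $21,990. Book value $53,280.
Year 4: $123,144 × 4/28 = $17,592. Book value $35,688.
Year 5: $123,144 × 3/28 = $13,194. Book value $22,494.
Year 6: $123,144 × 2/28 = $8,796. Book value $13,698.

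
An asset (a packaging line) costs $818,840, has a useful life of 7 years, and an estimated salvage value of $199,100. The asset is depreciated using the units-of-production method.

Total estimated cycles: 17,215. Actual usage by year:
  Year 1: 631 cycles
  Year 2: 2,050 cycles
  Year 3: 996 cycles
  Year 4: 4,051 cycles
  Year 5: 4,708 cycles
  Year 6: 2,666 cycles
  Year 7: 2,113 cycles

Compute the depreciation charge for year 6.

Depreciable base = $818,840 − $199,100 = $619,740.
Rate = $619,740 / 17,215 cycles = $36 per cycle.
Year 1: 631 × $36 = $22,716. Book value $796,124.
Year 2: 2,050 × $36 = $73,800. Book value $722,324.
Year 3: 996 × $36 = $35,856. Book value $686,468.
Year 4: 4,051 × $36 = $145,836. Book value $540,632.
Year 5: 4,708 × $36 = $169,488. Book value $371,144.
Year 6: 2,666 × $36 = $95,976. Book value $275,168.

$95,976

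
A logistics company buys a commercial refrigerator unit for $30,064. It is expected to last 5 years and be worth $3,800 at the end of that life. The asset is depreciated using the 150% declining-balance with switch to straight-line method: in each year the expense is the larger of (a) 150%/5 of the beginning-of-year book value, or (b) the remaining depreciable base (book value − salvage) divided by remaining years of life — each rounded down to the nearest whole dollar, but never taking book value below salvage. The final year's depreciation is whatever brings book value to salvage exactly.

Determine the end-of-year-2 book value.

$14,732

Depreciable base = $30,064 − $3,800 = $26,264.
Year 1: DB = ⌊$30,064 × 150%/5⌋ = $9,019; SL = ⌊$26,264/5⌋ = $5,252 → take DB $9,019. Book value $21,045.
Year 2: DB = ⌊$21,045 × 150%/5⌋ = $6,313; SL = ⌊$17,245/4⌋ = $4,311 → take DB $6,313. Book value $14,732.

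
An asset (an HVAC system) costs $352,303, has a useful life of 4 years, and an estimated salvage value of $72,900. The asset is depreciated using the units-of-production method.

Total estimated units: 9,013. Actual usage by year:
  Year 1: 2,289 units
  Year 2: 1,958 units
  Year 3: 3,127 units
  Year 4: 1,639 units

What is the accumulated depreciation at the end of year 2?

$131,657

Depreciable base = $352,303 − $72,900 = $279,403.
Rate = $279,403 / 9,013 units = $31 per unit.
Year 1: 2,289 × $31 = $70,959. Book value $281,344.
Year 2: 1,958 × $31 = $60,698. Book value $220,646.
Accumulated through year 2 = $352,303 − $220,646 = $131,657.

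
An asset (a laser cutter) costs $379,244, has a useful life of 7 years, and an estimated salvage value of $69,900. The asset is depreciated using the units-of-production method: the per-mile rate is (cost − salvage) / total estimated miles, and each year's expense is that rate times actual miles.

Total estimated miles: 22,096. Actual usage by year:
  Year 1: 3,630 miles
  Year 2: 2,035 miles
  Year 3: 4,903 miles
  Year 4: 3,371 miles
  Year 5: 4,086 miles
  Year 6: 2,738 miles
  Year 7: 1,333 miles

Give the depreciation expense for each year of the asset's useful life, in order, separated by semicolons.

$50,820; $28,490; $68,642; $47,194; $57,204; $38,332; $18,662

Depreciable base = $379,244 − $69,900 = $309,344.
Rate = $309,344 / 22,096 miles = $14 per mile.
Year 1: 3,630 × $14 = $50,820. Book value $328,424.
Year 2: 2,035 × $14 = $28,490. Book value $299,934.
Year 3: 4,903 × $14 = $68,642. Book value $231,292.
Year 4: 3,371 × $14 = $47,194. Book value $184,098.
Year 5: 4,086 × $14 = $57,204. Book value $126,894.
Year 6: 2,738 × $14 = $38,332. Book value $88,562.
Year 7: 1,333 × $14 = $18,662. Book value $69,900.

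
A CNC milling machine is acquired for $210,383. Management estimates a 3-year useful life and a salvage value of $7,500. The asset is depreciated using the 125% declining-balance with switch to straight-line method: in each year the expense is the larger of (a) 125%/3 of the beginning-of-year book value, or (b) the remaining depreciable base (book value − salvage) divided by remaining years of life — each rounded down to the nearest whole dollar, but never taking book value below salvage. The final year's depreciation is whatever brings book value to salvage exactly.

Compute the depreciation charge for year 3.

Depreciable base = $210,383 − $7,500 = $202,883.
Year 1: DB = ⌊$210,383 × 125%/3⌋ = $87,659; SL = ⌊$202,883/3⌋ = $67,627 → take DB $87,659. Book value $122,724.
Year 2: DB = ⌊$122,724 × 125%/3⌋ = $51,135; SL = ⌊$115,224/2⌋ = $57,612 → take SL $57,612. Book value $65,112.
Year 3 (final): $65,112 − $7,500 = $57,612. Book value $7,500.

$57,612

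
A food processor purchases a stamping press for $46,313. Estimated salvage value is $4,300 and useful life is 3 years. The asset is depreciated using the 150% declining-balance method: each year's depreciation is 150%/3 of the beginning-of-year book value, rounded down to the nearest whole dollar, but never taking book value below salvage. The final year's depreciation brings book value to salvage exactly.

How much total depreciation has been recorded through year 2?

Depreciable base = $46,313 − $4,300 = $42,013.
Year 1: ⌊$46,313 × 150%/3⌋ = $23,156. Book value $23,157.
Year 2: ⌊$23,157 × 150%/3⌋ = $11,578. Book value $11,579.
Accumulated through year 2 = $46,313 − $11,579 = $34,734.

$34,734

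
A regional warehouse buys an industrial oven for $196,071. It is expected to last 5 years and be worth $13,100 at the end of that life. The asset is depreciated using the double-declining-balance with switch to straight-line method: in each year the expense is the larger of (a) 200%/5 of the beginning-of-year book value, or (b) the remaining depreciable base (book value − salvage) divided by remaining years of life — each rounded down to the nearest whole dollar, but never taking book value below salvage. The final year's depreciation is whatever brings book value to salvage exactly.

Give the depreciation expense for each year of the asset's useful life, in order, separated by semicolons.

$78,428; $47,057; $28,234; $16,940; $12,312

Depreciable base = $196,071 − $13,100 = $182,971.
Year 1: DB = ⌊$196,071 × 200%/5⌋ = $78,428; SL = ⌊$182,971/5⌋ = $36,594 → take DB $78,428. Book value $117,643.
Year 2: DB = ⌊$117,643 × 200%/5⌋ = $47,057; SL = ⌊$104,543/4⌋ = $26,135 → take DB $47,057. Book value $70,586.
Year 3: DB = ⌊$70,586 × 200%/5⌋ = $28,234; SL = ⌊$57,486/3⌋ = $19,162 → take DB $28,234. Book value $42,352.
Year 4: DB = ⌊$42,352 × 200%/5⌋ = $16,940; SL = ⌊$29,252/2⌋ = $14,626 → take DB $16,940. Book value $25,412.
Year 5 (final): $25,412 − $13,100 = $12,312. Book value $13,100.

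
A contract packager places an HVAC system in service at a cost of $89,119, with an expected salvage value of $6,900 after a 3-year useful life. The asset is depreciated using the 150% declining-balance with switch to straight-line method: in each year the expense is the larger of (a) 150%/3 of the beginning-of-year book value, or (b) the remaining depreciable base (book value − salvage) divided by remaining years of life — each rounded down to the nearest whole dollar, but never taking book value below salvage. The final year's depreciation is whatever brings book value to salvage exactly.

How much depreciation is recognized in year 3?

$15,380

Depreciable base = $89,119 − $6,900 = $82,219.
Year 1: DB = ⌊$89,119 × 150%/3⌋ = $44,559; SL = ⌊$82,219/3⌋ = $27,406 → take DB $44,559. Book value $44,560.
Year 2: DB = ⌊$44,560 × 150%/3⌋ = $22,280; SL = ⌊$37,660/2⌋ = $18,830 → take DB $22,280. Book value $22,280.
Year 3 (final): $22,280 − $6,900 = $15,380. Book value $6,900.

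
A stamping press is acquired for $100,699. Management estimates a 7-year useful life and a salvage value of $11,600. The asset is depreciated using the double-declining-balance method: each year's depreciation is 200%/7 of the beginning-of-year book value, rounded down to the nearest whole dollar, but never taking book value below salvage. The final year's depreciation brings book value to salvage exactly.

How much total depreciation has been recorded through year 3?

$64,000

Depreciable base = $100,699 − $11,600 = $89,099.
Year 1: ⌊$100,699 × 200%/7⌋ = $28,771. Book value $71,928.
Year 2: ⌊$71,928 × 200%/7⌋ = $20,550. Book value $51,378.
Year 3: ⌊$51,378 × 200%/7⌋ = $14,679. Book value $36,699.
Accumulated through year 3 = $100,699 − $36,699 = $64,000.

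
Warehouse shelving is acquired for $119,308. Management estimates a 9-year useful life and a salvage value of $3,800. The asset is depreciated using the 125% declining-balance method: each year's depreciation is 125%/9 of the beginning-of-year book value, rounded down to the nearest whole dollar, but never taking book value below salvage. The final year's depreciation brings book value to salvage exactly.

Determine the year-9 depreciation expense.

$32,272

Depreciable base = $119,308 − $3,800 = $115,508.
Year 1: ⌊$119,308 × 125%/9⌋ = $16,570. Book value $102,738.
Year 2: ⌊$102,738 × 125%/9⌋ = $14,269. Book value $88,469.
Year 3: ⌊$88,469 × 125%/9⌋ = $12,287. Book value $76,182.
Year 4: ⌊$76,182 × 125%/9⌋ = $10,580. Book value $65,602.
Year 5: ⌊$65,602 × 125%/9⌋ = $9,111. Book value $56,491.
Year 6: ⌊$56,491 × 125%/9⌋ = $7,845. Book value $48,646.
Year 7: ⌊$48,646 × 125%/9⌋ = $6,756. Book value $41,890.
Year 8: ⌊$41,890 × 125%/9⌋ = $5,818. Book value $36,072.
Year 9 (final): $36,072 − $3,800 = $32,272. Book value $3,800.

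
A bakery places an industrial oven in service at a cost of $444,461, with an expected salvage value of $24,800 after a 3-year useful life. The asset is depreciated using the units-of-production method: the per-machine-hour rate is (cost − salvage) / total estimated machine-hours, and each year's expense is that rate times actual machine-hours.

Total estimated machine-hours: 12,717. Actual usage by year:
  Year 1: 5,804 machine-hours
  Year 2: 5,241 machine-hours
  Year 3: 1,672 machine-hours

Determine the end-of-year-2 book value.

$79,976

Depreciable base = $444,461 − $24,800 = $419,661.
Rate = $419,661 / 12,717 machine-hours = $33 per machine-hour.
Year 1: 5,804 × $33 = $191,532. Book value $252,929.
Year 2: 5,241 × $33 = $172,953. Book value $79,976.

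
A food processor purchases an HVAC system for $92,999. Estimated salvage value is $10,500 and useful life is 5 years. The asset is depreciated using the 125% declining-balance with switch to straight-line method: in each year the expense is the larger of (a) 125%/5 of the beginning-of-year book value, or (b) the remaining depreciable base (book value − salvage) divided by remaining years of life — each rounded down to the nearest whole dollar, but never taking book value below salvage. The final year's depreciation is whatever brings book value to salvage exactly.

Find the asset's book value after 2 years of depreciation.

Depreciable base = $92,999 − $10,500 = $82,499.
Year 1: DB = ⌊$92,999 × 125%/5⌋ = $23,249; SL = ⌊$82,499/5⌋ = $16,499 → take DB $23,249. Book value $69,750.
Year 2: DB = ⌊$69,750 × 125%/5⌋ = $17,437; SL = ⌊$59,250/4⌋ = $14,812 → take DB $17,437. Book value $52,313.

$52,313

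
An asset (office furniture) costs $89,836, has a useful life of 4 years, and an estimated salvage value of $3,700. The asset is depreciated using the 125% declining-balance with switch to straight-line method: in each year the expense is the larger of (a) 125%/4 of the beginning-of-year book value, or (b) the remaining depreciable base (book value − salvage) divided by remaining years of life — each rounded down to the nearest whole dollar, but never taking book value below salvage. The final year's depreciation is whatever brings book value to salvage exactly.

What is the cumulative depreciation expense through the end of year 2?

$47,427

Depreciable base = $89,836 − $3,700 = $86,136.
Year 1: DB = ⌊$89,836 × 125%/4⌋ = $28,073; SL = ⌊$86,136/4⌋ = $21,534 → take DB $28,073. Book value $61,763.
Year 2: DB = ⌊$61,763 × 125%/4⌋ = $19,300; SL = ⌊$58,063/3⌋ = $19,354 → take SL $19,354. Book value $42,409.
Accumulated through year 2 = $89,836 − $42,409 = $47,427.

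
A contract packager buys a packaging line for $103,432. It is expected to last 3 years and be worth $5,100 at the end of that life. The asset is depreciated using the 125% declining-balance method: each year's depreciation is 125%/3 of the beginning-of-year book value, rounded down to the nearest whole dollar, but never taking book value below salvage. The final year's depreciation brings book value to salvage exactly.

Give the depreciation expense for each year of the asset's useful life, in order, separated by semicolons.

$43,096; $25,140; $30,096

Depreciable base = $103,432 − $5,100 = $98,332.
Year 1: ⌊$103,432 × 125%/3⌋ = $43,096. Book value $60,336.
Year 2: ⌊$60,336 × 125%/3⌋ = $25,140. Book value $35,196.
Year 3 (final): $35,196 − $5,100 = $30,096. Book value $5,100.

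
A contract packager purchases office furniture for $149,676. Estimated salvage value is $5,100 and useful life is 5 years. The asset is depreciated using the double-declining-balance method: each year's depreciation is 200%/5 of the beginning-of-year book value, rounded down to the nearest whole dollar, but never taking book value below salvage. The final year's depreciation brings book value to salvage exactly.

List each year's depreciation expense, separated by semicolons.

Depreciable base = $149,676 − $5,100 = $144,576.
Year 1: ⌊$149,676 × 200%/5⌋ = $59,870. Book value $89,806.
Year 2: ⌊$89,806 × 200%/5⌋ = $35,922. Book value $53,884.
Year 3: ⌊$53,884 × 200%/5⌋ = $21,553. Book value $32,331.
Year 4: ⌊$32,331 × 200%/5⌋ = $12,932. Book value $19,399.
Year 5 (final): $19,399 − $5,100 = $14,299. Book value $5,100.

$59,870; $35,922; $21,553; $12,932; $14,299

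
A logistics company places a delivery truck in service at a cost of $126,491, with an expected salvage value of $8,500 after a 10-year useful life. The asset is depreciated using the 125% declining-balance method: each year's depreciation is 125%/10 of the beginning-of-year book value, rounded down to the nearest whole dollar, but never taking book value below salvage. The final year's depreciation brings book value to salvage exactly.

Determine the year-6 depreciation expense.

$8,110

Depreciable base = $126,491 − $8,500 = $117,991.
Year 1: ⌊$126,491 × 125%/10⌋ = $15,811. Book value $110,680.
Year 2: ⌊$110,680 × 125%/10⌋ = $13,835. Book value $96,845.
Year 3: ⌊$96,845 × 125%/10⌋ = $12,105. Book value $84,740.
Year 4: ⌊$84,740 × 125%/10⌋ = $10,592. Book value $74,148.
Year 5: ⌊$74,148 × 125%/10⌋ = $9,268. Book value $64,880.
Year 6: ⌊$64,880 × 125%/10⌋ = $8,110. Book value $56,770.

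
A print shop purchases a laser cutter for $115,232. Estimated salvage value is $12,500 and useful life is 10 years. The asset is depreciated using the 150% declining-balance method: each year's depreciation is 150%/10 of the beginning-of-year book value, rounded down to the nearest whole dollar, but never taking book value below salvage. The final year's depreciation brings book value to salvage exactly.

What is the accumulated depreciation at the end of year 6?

$71,770

Depreciable base = $115,232 − $12,500 = $102,732.
Year 1: ⌊$115,232 × 150%/10⌋ = $17,284. Book value $97,948.
Year 2: ⌊$97,948 × 150%/10⌋ = $14,692. Book value $83,256.
Year 3: ⌊$83,256 × 150%/10⌋ = $12,488. Book value $70,768.
Year 4: ⌊$70,768 × 150%/10⌋ = $10,615. Book value $60,153.
Year 5: ⌊$60,153 × 150%/10⌋ = $9,022. Book value $51,131.
Year 6: ⌊$51,131 × 150%/10⌋ = $7,669. Book value $43,462.
Accumulated through year 6 = $115,232 − $43,462 = $71,770.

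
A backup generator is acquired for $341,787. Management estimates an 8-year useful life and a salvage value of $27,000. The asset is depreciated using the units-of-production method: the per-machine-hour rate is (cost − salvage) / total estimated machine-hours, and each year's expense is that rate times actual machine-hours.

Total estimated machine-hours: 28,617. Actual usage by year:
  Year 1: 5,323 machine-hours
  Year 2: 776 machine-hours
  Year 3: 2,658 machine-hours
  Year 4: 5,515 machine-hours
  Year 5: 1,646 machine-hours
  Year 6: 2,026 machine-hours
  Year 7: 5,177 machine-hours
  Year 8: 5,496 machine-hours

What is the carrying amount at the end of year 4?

$184,795

Depreciable base = $341,787 − $27,000 = $314,787.
Rate = $314,787 / 28,617 machine-hours = $11 per machine-hour.
Year 1: 5,323 × $11 = $58,553. Book value $283,234.
Year 2: 776 × $11 = $8,536. Book value $274,698.
Year 3: 2,658 × $11 = $29,238. Book value $245,460.
Year 4: 5,515 × $11 = $60,665. Book value $184,795.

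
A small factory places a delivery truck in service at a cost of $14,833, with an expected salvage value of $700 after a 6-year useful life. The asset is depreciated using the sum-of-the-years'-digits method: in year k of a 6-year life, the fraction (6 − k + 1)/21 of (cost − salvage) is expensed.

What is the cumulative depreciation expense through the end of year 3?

Depreciable base = $14,833 − $700 = $14,133.
Sum of the years' digits = 6+5+4+3+2+1 = 21.
Year 1: $14,133 × 6/21 = $4,038. Book value $10,795.
Year 2: $14,133 × 5/21 = $3,365. Book value $7,430.
Year 3: $14,133 × 4/21 = $2,692. Book value $4,738.
Accumulated through year 3 = $14,833 − $4,738 = $10,095.

$10,095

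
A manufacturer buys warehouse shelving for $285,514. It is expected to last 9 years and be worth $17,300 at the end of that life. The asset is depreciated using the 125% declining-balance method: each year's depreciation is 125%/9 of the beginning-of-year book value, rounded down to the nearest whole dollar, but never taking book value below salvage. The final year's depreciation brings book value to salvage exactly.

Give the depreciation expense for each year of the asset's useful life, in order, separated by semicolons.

Depreciable base = $285,514 − $17,300 = $268,214.
Year 1: ⌊$285,514 × 125%/9⌋ = $39,654. Book value $245,860.
Year 2: ⌊$245,860 × 125%/9⌋ = $34,147. Book value $211,713.
Year 3: ⌊$211,713 × 125%/9⌋ = $29,404. Book value $182,309.
Year 4: ⌊$182,309 × 125%/9⌋ = $25,320. Book value $156,989.
Year 5: ⌊$156,989 × 125%/9⌋ = $21,804. Book value $135,185.
Year 6: ⌊$135,185 × 125%/9⌋ = $18,775. Book value $116,410.
Year 7: ⌊$116,410 × 125%/9⌋ = $16,168. Book value $100,242.
Year 8: ⌊$100,242 × 125%/9⌋ = $13,922. Book value $86,320.
Year 9 (final): $86,320 − $17,300 = $69,020. Book value $17,300.

$39,654; $34,147; $29,404; $25,320; $21,804; $18,775; $16,168; $13,922; $69,020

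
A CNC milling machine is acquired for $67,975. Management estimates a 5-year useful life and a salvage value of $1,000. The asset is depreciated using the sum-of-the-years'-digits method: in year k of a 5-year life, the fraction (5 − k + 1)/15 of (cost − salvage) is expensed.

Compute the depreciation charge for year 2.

$17,860

Depreciable base = $67,975 − $1,000 = $66,975.
Sum of the years' digits = 5+4+3+2+1 = 15.
Year 1: $66,975 × 5/15 = $22,325. Book value $45,650.
Year 2: $66,975 × 4/15 = $17,860. Book value $27,790.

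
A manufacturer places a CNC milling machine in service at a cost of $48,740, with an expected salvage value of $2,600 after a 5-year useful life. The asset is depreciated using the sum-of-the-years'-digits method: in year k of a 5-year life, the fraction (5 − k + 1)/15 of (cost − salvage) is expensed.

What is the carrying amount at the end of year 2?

Depreciable base = $48,740 − $2,600 = $46,140.
Sum of the years' digits = 5+4+3+2+1 = 15.
Year 1: $46,140 × 5/15 = $15,380. Book value $33,360.
Year 2: $46,140 × 4/15 = $12,304. Book value $21,056.

$21,056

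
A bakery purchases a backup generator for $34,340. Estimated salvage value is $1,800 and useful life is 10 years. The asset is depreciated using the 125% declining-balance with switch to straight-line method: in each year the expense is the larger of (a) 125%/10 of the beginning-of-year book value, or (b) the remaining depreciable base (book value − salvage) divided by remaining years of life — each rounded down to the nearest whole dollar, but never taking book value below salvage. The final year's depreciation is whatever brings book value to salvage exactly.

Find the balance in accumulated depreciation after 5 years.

$17,392

Depreciable base = $34,340 − $1,800 = $32,540.
Year 1: DB = ⌊$34,340 × 125%/10⌋ = $4,292; SL = ⌊$32,540/10⌋ = $3,254 → take DB $4,292. Book value $30,048.
Year 2: DB = ⌊$30,048 × 125%/10⌋ = $3,756; SL = ⌊$28,248/9⌋ = $3,138 → take DB $3,756. Book value $26,292.
Year 3: DB = ⌊$26,292 × 125%/10⌋ = $3,286; SL = ⌊$24,492/8⌋ = $3,061 → take DB $3,286. Book value $23,006.
Year 4: DB = ⌊$23,006 × 125%/10⌋ = $2,875; SL = ⌊$21,206/7⌋ = $3,029 → take SL $3,029. Book value $19,977.
Year 5: DB = ⌊$19,977 × 125%/10⌋ = $2,497; SL = ⌊$18,177/6⌋ = $3,029 → take SL $3,029. Book value $16,948.
Accumulated through year 5 = $34,340 − $16,948 = $17,392.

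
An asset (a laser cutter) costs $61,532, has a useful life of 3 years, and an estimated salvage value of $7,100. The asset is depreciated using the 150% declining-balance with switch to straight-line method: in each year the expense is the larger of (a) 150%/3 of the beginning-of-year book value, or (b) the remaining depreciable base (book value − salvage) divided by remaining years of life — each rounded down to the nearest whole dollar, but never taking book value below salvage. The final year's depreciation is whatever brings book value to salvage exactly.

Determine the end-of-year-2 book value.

Depreciable base = $61,532 − $7,100 = $54,432.
Year 1: DB = ⌊$61,532 × 150%/3⌋ = $30,766; SL = ⌊$54,432/3⌋ = $18,144 → take DB $30,766. Book value $30,766.
Year 2: DB = ⌊$30,766 × 150%/3⌋ = $15,383; SL = ⌊$23,666/2⌋ = $11,833 → take DB $15,383. Book value $15,383.

$15,383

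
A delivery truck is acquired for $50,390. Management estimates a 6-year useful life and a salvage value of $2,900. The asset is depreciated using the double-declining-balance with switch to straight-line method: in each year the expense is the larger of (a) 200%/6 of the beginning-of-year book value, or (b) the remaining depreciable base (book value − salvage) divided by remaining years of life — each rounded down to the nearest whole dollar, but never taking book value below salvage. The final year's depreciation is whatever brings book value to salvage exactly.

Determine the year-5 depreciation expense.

Depreciable base = $50,390 − $2,900 = $47,490.
Year 1: DB = ⌊$50,390 × 200%/6⌋ = $16,796; SL = ⌊$47,490/6⌋ = $7,915 → take DB $16,796. Book value $33,594.
Year 2: DB = ⌊$33,594 × 200%/6⌋ = $11,198; SL = ⌊$30,694/5⌋ = $6,138 → take DB $11,198. Book value $22,396.
Year 3: DB = ⌊$22,396 × 200%/6⌋ = $7,465; SL = ⌊$19,496/4⌋ = $4,874 → take DB $7,465. Book value $14,931.
Year 4: DB = ⌊$14,931 × 200%/6⌋ = $4,977; SL = ⌊$12,031/3⌋ = $4,010 → take DB $4,977. Book value $9,954.
Year 5: DB = ⌊$9,954 × 200%/6⌋ = $3,318; SL = ⌊$7,054/2⌋ = $3,527 → take SL $3,527. Book value $6,427.

$3,527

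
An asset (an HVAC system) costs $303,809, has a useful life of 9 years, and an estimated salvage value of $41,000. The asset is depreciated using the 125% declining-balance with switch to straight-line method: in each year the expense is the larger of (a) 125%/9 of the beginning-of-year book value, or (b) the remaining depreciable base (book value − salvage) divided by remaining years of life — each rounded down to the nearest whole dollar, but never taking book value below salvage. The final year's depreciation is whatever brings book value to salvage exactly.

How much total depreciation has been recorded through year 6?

$187,179

Depreciable base = $303,809 − $41,000 = $262,809.
Year 1: DB = ⌊$303,809 × 125%/9⌋ = $42,195; SL = ⌊$262,809/9⌋ = $29,201 → take DB $42,195. Book value $261,614.
Year 2: DB = ⌊$261,614 × 125%/9⌋ = $36,335; SL = ⌊$220,614/8⌋ = $27,576 → take DB $36,335. Book value $225,279.
Year 3: DB = ⌊$225,279 × 125%/9⌋ = $31,288; SL = ⌊$184,279/7⌋ = $26,325 → take DB $31,288. Book value $193,991.
Year 4: DB = ⌊$193,991 × 125%/9⌋ = $26,943; SL = ⌊$152,991/6⌋ = $25,498 → take DB $26,943. Book value $167,048.
Year 5: DB = ⌊$167,048 × 125%/9⌋ = $23,201; SL = ⌊$126,048/5⌋ = $25,209 → take SL $25,209. Book value $141,839.
Year 6: DB = ⌊$141,839 × 125%/9⌋ = $19,699; SL = ⌊$100,839/4⌋ = $25,209 → take SL $25,209. Book value $116,630.
Accumulated through year 6 = $303,809 − $116,630 = $187,179.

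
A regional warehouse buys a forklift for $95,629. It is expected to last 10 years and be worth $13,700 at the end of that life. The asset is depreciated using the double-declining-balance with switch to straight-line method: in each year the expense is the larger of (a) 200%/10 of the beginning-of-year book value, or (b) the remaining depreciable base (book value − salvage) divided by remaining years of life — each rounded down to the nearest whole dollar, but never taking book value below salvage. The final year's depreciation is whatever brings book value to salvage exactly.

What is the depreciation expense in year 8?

$4,011

Depreciable base = $95,629 − $13,700 = $81,929.
Year 1: DB = ⌊$95,629 × 200%/10⌋ = $19,125; SL = ⌊$81,929/10⌋ = $8,192 → take DB $19,125. Book value $76,504.
Year 2: DB = ⌊$76,504 × 200%/10⌋ = $15,300; SL = ⌊$62,804/9⌋ = $6,978 → take DB $15,300. Book value $61,204.
Year 3: DB = ⌊$61,204 × 200%/10⌋ = $12,240; SL = ⌊$47,504/8⌋ = $5,938 → take DB $12,240. Book value $48,964.
Year 4: DB = ⌊$48,964 × 200%/10⌋ = $9,792; SL = ⌊$35,264/7⌋ = $5,037 → take DB $9,792. Book value $39,172.
Year 5: DB = ⌊$39,172 × 200%/10⌋ = $7,834; SL = ⌊$25,472/6⌋ = $4,245 → take DB $7,834. Book value $31,338.
Year 6: DB = ⌊$31,338 × 200%/10⌋ = $6,267; SL = ⌊$17,638/5⌋ = $3,527 → take DB $6,267. Book value $25,071.
Year 7: DB = ⌊$25,071 × 200%/10⌋ = $5,014; SL = ⌊$11,371/4⌋ = $2,842 → take DB $5,014. Book value $20,057.
Year 8: DB = ⌊$20,057 × 200%/10⌋ = $4,011; SL = ⌊$6,357/3⌋ = $2,119 → take DB $4,011. Book value $16,046.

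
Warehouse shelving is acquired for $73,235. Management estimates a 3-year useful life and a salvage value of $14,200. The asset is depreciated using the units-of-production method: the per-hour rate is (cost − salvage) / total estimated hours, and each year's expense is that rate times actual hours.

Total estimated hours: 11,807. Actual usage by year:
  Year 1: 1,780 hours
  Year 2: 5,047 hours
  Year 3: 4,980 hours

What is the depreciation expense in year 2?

Depreciable base = $73,235 − $14,200 = $59,035.
Rate = $59,035 / 11,807 hours = $5 per hour.
Year 1: 1,780 × $5 = $8,900. Book value $64,335.
Year 2: 5,047 × $5 = $25,235. Book value $39,100.

$25,235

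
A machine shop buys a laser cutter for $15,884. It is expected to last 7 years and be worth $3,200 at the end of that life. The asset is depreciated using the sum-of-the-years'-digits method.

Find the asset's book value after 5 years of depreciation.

Depreciable base = $15,884 − $3,200 = $12,684.
Sum of the years' digits = 7+6+5+4+3+2+1 = 28.
Year 1: $12,684 × 7/28 = $3,171. Book value $12,713.
Year 2: $12,684 × 6/28 = $2,718. Book value $9,995.
Year 3: $12,684 × 5/28 = $2,265. Book value $7,730.
Year 4: $12,684 × 4/28 = $1,812. Book value $5,918.
Year 5: $12,684 × 3/28 = $1,359. Book value $4,559.

$4,559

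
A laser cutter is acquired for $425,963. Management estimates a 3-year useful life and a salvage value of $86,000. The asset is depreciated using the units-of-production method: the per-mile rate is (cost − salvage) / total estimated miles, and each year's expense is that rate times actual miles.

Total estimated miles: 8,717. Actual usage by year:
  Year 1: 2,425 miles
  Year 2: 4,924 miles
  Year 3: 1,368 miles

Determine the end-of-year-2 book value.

$139,352

Depreciable base = $425,963 − $86,000 = $339,963.
Rate = $339,963 / 8,717 miles = $39 per mile.
Year 1: 2,425 × $39 = $94,575. Book value $331,388.
Year 2: 4,924 × $39 = $192,036. Book value $139,352.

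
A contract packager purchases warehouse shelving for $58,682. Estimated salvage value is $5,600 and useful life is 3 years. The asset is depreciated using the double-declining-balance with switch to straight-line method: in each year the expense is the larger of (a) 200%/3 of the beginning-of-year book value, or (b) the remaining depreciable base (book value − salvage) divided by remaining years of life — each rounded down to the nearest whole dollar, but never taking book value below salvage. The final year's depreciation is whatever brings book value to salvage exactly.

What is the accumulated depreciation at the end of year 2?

Depreciable base = $58,682 − $5,600 = $53,082.
Year 1: DB = ⌊$58,682 × 200%/3⌋ = $39,121; SL = ⌊$53,082/3⌋ = $17,694 → take DB $39,121. Book value $19,561.
Year 2: DB = ⌊$19,561 × 200%/3⌋ = $13,040; SL = ⌊$13,961/2⌋ = $6,980 → take DB $13,040. Book value $6,521.
Accumulated through year 2 = $58,682 − $6,521 = $52,161.

$52,161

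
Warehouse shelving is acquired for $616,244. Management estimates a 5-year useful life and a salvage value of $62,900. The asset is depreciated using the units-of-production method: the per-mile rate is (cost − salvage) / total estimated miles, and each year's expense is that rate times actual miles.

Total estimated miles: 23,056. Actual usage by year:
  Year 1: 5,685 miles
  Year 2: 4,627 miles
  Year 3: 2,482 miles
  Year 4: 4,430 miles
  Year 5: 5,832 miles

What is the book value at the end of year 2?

$368,756

Depreciable base = $616,244 − $62,900 = $553,344.
Rate = $553,344 / 23,056 miles = $24 per mile.
Year 1: 5,685 × $24 = $136,440. Book value $479,804.
Year 2: 4,627 × $24 = $111,048. Book value $368,756.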